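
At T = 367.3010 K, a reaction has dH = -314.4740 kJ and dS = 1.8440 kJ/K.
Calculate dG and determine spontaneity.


T*dS = 367.3010 * 1.8440 = 677.3030 kJ
dG = -314.4740 - 677.3030 = -991.7770 kJ (spontaneous)

dG = -991.7770 kJ, spontaneous


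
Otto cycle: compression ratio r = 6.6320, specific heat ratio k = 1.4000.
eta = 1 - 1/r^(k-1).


r^(k-1) = 2.1314
eta = 1 - 1/2.1314 = 0.5308 = 53.0817%

53.0817%


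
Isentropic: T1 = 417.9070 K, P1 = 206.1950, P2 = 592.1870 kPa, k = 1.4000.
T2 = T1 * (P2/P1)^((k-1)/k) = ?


(k-1)/k = 0.2857
(P2/P1)^exp = 1.3518
T2 = 417.9070 * 1.3518 = 564.9219 K

564.9219 K


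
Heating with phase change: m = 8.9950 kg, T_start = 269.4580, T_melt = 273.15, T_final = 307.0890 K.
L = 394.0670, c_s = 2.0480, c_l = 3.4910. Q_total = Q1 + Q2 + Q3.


Q1 (sensible, solid) = 8.9950 * 2.0480 * 3.6920 = 68.0131 kJ
Q2 (latent) = 8.9950 * 394.0670 = 3544.6327 kJ
Q3 (sensible, liquid) = 8.9950 * 3.4910 * 33.9390 = 1065.7370 kJ
Q_total = 4678.3828 kJ

4678.3828 kJ


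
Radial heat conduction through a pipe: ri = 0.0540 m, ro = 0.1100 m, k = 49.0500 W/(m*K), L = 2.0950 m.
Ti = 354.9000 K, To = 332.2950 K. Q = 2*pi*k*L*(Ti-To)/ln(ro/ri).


dT = 22.6050 K
ln(ro/ri) = 0.7115
Q = 2*pi*49.0500*2.0950*22.6050 / 0.7115 = 20513.2636 W

20513.2636 W


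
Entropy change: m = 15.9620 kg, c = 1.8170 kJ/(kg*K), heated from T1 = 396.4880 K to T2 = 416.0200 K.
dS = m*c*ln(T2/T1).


T2/T1 = 1.0493
ln(T2/T1) = 0.0481
dS = 15.9620 * 1.8170 * 0.0481 = 1.3947 kJ/K

1.3947 kJ/K


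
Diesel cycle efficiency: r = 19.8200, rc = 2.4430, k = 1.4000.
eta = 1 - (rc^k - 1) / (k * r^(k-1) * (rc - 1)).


r^(k-1) = 3.3025
rc^k = 3.4921
eta = 0.6265 = 62.6459%

62.6459%


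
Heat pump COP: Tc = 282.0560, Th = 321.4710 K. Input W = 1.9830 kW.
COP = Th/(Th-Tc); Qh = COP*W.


COP = 321.4710 / 39.4150 = 8.1561
Qh = 8.1561 * 1.9830 = 16.1735 kW

COP = 8.1561, Qh = 16.1735 kW


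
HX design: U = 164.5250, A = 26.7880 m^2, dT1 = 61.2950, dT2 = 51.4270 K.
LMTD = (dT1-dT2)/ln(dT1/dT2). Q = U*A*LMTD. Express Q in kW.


LMTD = 56.2167 K
Q = 164.5250 * 26.7880 * 56.2167 = 247763.7340 W = 247.7637 kW

247.7637 kW


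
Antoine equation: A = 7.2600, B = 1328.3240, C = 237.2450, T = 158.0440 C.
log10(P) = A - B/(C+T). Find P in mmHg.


C+T = 395.2890
B/(C+T) = 3.3604
log10(P) = 7.2600 - 3.3604 = 3.8996
P = 10^3.8996 = 7936.2080 mmHg

7936.2080 mmHg


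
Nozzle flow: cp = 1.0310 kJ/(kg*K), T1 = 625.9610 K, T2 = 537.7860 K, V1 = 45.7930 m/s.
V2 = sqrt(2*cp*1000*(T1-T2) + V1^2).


dT = 88.1750 K
2*cp*1000*dT = 181816.8500
V1^2 = 2096.9988
V2 = sqrt(183913.8488) = 428.8518 m/s

428.8518 m/s


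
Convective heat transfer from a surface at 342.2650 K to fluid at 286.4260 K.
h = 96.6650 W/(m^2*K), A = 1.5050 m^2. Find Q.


dT = 55.8390 K
Q = 96.6650 * 1.5050 * 55.8390 = 8123.5038 W

8123.5038 W


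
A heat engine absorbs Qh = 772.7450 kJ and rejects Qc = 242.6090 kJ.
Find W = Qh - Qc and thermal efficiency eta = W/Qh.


W = 772.7450 - 242.6090 = 530.1360 kJ
eta = 530.1360 / 772.7450 = 0.6860 = 68.6043%

W = 530.1360 kJ, eta = 68.6043%


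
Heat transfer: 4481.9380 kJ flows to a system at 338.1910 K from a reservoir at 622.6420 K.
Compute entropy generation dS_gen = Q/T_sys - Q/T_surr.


dS_sys = 4481.9380/338.1910 = 13.2527 kJ/K
dS_surr = -4481.9380/622.6420 = -7.1983 kJ/K
dS_gen = 13.2527 - 7.1983 = 6.0544 kJ/K (irreversible)

dS_gen = 6.0544 kJ/K, irreversible


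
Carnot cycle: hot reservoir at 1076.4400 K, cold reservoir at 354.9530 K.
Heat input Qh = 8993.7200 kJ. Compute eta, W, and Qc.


eta = 1 - 354.9530/1076.4400 = 0.6703
W = 0.6703 * 8993.7200 = 6028.0666 kJ
Qc = 8993.7200 - 6028.0666 = 2965.6534 kJ

eta = 67.0253%, W = 6028.0666 kJ, Qc = 2965.6534 kJ


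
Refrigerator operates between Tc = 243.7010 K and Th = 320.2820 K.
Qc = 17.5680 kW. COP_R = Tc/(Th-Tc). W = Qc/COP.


COP = 243.7010 / 76.5810 = 3.1823
W = 17.5680 / 3.1823 = 5.5206 kW

COP = 3.1823, W = 5.5206 kW


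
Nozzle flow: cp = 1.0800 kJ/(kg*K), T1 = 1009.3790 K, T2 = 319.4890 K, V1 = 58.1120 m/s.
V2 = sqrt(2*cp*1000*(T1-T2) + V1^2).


dT = 689.8900 K
2*cp*1000*dT = 1490162.4000
V1^2 = 3377.0045
V2 = sqrt(1493539.4045) = 1222.1045 m/s

1222.1045 m/s


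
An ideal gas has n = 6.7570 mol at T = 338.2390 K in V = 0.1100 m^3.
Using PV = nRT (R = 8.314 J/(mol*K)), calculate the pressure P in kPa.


P = nRT/V = 6.7570 * 8.314 * 338.2390 / 0.1100
= 19001.4884 / 0.1100 = 172740.8036 Pa = 172.7408 kPa

172.7408 kPa


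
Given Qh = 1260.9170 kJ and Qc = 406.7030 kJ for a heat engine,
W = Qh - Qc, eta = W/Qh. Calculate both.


W = 1260.9170 - 406.7030 = 854.2140 kJ
eta = 854.2140 / 1260.9170 = 0.6775 = 67.7455%

W = 854.2140 kJ, eta = 67.7455%


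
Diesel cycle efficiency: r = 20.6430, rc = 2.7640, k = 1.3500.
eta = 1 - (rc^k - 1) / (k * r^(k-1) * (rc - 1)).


r^(k-1) = 2.8852
rc^k = 3.9453
eta = 0.5713 = 57.1331%

57.1331%


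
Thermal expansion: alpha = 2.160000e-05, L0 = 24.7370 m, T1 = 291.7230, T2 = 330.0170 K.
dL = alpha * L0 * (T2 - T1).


dT = 38.2940 K
dL = 2.160000e-05 * 24.7370 * 38.2940 = 0.020461 m
L_final = 24.757461 m

dL = 0.020461 m


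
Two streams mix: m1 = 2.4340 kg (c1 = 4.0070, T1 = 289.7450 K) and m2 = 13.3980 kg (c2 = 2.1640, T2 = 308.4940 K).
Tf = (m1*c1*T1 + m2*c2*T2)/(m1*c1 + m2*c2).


num = 11770.1444
den = 38.7463
Tf = 303.7746 K

303.7746 K


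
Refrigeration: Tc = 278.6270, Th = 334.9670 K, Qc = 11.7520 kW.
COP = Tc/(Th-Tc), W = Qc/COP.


COP = 278.6270 / 56.3400 = 4.9455
W = 11.7520 / 4.9455 = 2.3763 kW

COP = 4.9455, W = 2.3763 kW


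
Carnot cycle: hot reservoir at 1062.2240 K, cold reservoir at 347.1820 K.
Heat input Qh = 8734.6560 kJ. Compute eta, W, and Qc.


eta = 1 - 347.1820/1062.2240 = 0.6732
W = 0.6732 * 8734.6560 = 5879.7823 kJ
Qc = 8734.6560 - 5879.7823 = 2854.8737 kJ

eta = 67.3156%, W = 5879.7823 kJ, Qc = 2854.8737 kJ


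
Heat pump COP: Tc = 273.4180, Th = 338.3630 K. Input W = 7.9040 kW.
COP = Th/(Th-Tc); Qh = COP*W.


COP = 338.3630 / 64.9450 = 5.2100
Qh = 5.2100 * 7.9040 = 41.1798 kW

COP = 5.2100, Qh = 41.1798 kW


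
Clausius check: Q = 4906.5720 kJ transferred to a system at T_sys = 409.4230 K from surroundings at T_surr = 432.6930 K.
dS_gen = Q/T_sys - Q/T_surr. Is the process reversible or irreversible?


dS_sys = 4906.5720/409.4230 = 11.9841 kJ/K
dS_surr = -4906.5720/432.6930 = -11.3396 kJ/K
dS_gen = 11.9841 - 11.3396 = 0.6445 kJ/K (irreversible)

dS_gen = 0.6445 kJ/K, irreversible


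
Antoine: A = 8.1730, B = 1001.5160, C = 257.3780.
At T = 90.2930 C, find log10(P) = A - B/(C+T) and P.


C+T = 347.6710
B/(C+T) = 2.8806
log10(P) = 8.1730 - 2.8806 = 5.2924
P = 10^5.2924 = 196045.5972 mmHg

196045.5972 mmHg


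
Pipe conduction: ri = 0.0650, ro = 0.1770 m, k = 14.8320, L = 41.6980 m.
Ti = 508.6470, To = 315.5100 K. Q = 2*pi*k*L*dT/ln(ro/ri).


dT = 193.1370 K
ln(ro/ri) = 1.0018
Q = 2*pi*14.8320*41.6980*193.1370 / 1.0018 = 749196.1506 W

749196.1506 W


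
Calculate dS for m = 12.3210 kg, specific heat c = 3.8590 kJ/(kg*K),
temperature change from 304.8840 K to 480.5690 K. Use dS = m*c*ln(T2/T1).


T2/T1 = 1.5762
ln(T2/T1) = 0.4550
dS = 12.3210 * 3.8590 * 0.4550 = 21.6356 kJ/K

21.6356 kJ/K


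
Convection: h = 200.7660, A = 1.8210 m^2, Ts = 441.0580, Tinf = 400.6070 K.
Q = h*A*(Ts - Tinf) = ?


dT = 40.4510 K
Q = 200.7660 * 1.8210 * 40.4510 = 14788.6787 W

14788.6787 W


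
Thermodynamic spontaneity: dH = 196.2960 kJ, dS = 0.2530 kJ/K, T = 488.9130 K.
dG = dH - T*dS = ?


T*dS = 488.9130 * 0.2530 = 123.6950 kJ
dG = 196.2960 - 123.6950 = 72.6010 kJ (non-spontaneous)

dG = 72.6010 kJ, non-spontaneous


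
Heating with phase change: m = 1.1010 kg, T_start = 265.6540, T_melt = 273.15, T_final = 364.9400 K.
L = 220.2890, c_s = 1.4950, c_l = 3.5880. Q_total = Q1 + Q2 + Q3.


Q1 (sensible, solid) = 1.1010 * 1.4950 * 7.4960 = 12.3384 kJ
Q2 (latent) = 1.1010 * 220.2890 = 242.5382 kJ
Q3 (sensible, liquid) = 1.1010 * 3.5880 * 91.7900 = 362.6061 kJ
Q_total = 617.4827 kJ

617.4827 kJ


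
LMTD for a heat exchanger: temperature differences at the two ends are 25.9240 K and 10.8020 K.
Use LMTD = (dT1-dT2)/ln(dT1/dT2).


dT1/dT2 = 2.3999
ln(dT1/dT2) = 0.8754
LMTD = 15.1220 / 0.8754 = 17.2736 K

17.2736 K


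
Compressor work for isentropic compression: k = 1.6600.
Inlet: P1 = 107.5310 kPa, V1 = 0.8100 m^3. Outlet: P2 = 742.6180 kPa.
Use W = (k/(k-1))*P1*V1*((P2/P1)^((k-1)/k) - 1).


(k-1)/k = 0.3976
(P2/P1)^exp = 2.1561
W = 2.5152 * 107.5310 * 0.8100 * (2.1561 - 1) = 253.2685 kJ

253.2685 kJ


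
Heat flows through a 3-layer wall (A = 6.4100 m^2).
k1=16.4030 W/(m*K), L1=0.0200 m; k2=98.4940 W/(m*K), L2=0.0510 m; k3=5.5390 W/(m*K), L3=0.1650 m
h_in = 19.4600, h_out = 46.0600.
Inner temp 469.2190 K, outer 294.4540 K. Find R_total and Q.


R_conv_in = 1/(19.4600*6.4100) = 0.0080
R_1 = 0.0200/(16.4030*6.4100) = 0.0002
R_2 = 0.0510/(98.4940*6.4100) = 8.0780e-05
R_3 = 0.1650/(5.5390*6.4100) = 0.0046
R_conv_out = 1/(46.0600*6.4100) = 0.0034
R_total = 0.0163 K/W
Q = 174.7650 / 0.0163 = 10707.3162 W

R_total = 0.0163 K/W, Q = 10707.3162 W


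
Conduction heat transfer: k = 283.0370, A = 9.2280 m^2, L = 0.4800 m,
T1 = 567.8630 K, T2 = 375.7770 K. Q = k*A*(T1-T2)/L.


dT = 192.0860 K
Q = 283.0370 * 9.2280 * 192.0860 / 0.4800 = 1045214.1336 W

1045214.1336 W


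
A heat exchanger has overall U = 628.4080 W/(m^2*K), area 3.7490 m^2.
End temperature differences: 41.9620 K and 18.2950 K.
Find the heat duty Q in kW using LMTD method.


LMTD = 28.5098 K
Q = 628.4080 * 3.7490 * 28.5098 = 67166.1986 W = 67.1662 kW

67.1662 kW


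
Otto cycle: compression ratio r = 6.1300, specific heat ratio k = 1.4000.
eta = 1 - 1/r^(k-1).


r^(k-1) = 2.0653
eta = 1 - 1/2.0653 = 0.5158 = 51.5810%

51.5810%


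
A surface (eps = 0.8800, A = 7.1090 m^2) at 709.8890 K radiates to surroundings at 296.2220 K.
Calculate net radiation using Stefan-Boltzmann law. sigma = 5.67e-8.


T^4 = 2.5396e+11
Tsurr^4 = 7.6996e+09
Q = 0.8800 * 5.67e-8 * 7.1090 * 2.4626e+11 = 87350.4507 W

87350.4507 W


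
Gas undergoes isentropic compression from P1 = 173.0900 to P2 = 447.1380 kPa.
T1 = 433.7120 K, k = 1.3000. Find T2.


(k-1)/k = 0.2308
(P2/P1)^exp = 1.2448
T2 = 433.7120 * 1.2448 = 539.9052 K

539.9052 K


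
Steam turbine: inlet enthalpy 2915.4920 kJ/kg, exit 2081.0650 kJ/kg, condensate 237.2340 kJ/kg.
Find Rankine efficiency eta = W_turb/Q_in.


W = 834.4270 kJ/kg
Q_in = 2678.2580 kJ/kg
eta = 0.3116 = 31.1556%

eta = 31.1556%


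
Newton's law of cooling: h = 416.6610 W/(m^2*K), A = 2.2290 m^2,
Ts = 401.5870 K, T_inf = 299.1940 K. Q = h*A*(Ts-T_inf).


dT = 102.3930 K
Q = 416.6610 * 2.2290 * 102.3930 = 95096.2054 W

95096.2054 W


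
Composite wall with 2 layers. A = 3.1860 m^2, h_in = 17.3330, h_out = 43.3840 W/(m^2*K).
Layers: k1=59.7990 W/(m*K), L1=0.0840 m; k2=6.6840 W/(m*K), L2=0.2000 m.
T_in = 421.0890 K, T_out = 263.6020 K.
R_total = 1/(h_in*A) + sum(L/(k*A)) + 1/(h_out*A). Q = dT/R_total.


R_conv_in = 1/(17.3330*3.1860) = 0.0181
R_1 = 0.0840/(59.7990*3.1860) = 0.0004
R_2 = 0.2000/(6.6840*3.1860) = 0.0094
R_conv_out = 1/(43.3840*3.1860) = 0.0072
R_total = 0.0352 K/W
Q = 157.4870 / 0.0352 = 4477.1326 W

R_total = 0.0352 K/W, Q = 4477.1326 W


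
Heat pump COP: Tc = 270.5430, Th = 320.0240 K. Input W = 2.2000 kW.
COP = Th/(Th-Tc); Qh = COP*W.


COP = 320.0240 / 49.4810 = 6.4676
Qh = 6.4676 * 2.2000 = 14.2288 kW

COP = 6.4676, Qh = 14.2288 kW


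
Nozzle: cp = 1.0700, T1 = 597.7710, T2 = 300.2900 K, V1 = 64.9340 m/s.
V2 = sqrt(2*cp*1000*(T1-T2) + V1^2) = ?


dT = 297.4810 K
2*cp*1000*dT = 636609.3400
V1^2 = 4216.4244
V2 = sqrt(640825.7644) = 800.5159 m/s

800.5159 m/s


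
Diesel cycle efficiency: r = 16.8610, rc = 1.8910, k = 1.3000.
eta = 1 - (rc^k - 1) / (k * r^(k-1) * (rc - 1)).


r^(k-1) = 2.3338
rc^k = 2.2893
eta = 0.5231 = 52.3063%

52.3063%


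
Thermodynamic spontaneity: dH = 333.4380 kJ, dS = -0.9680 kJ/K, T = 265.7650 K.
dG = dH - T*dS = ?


T*dS = 265.7650 * -0.9680 = -257.2605 kJ
dG = 333.4380 + 257.2605 = 590.6985 kJ (non-spontaneous)

dG = 590.6985 kJ, non-spontaneous


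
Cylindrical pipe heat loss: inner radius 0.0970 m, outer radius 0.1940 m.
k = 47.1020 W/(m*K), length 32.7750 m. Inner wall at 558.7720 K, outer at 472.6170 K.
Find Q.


dT = 86.1550 K
ln(ro/ri) = 0.6931
Q = 2*pi*47.1020*32.7750*86.1550 / 0.6931 = 1205638.0408 W

1205638.0408 W


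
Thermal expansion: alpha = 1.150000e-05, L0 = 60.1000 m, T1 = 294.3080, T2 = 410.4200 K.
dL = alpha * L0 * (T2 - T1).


dT = 116.1120 K
dL = 1.150000e-05 * 60.1000 * 116.1120 = 0.080251 m
L_final = 60.180251 m

dL = 0.080251 m


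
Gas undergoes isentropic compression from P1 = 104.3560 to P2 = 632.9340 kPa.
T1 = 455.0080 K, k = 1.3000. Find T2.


(k-1)/k = 0.2308
(P2/P1)^exp = 1.5158
T2 = 455.0080 * 1.5158 = 689.7229 K

689.7229 K


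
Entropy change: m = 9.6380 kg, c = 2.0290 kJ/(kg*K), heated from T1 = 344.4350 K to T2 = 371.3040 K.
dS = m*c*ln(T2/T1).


T2/T1 = 1.0780
ln(T2/T1) = 0.0751
dS = 9.6380 * 2.0290 * 0.0751 = 1.4689 kJ/K

1.4689 kJ/K


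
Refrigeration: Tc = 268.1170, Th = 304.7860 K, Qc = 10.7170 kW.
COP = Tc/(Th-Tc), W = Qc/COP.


COP = 268.1170 / 36.6690 = 7.3118
W = 10.7170 / 7.3118 = 1.4657 kW

COP = 7.3118, W = 1.4657 kW


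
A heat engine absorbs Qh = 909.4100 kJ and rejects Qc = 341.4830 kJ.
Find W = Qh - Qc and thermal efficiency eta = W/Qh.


W = 909.4100 - 341.4830 = 567.9270 kJ
eta = 567.9270 / 909.4100 = 0.6245 = 62.4501%

W = 567.9270 kJ, eta = 62.4501%


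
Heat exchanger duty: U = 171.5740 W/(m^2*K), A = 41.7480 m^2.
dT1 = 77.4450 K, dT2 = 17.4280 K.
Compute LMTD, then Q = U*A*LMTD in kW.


LMTD = 40.2396 K
Q = 171.5740 * 41.7480 * 40.2396 = 288231.2849 W = 288.2313 kW

288.2313 kW


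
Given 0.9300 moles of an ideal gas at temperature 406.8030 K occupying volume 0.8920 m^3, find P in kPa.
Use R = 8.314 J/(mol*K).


P = nRT/V = 0.9300 * 8.314 * 406.8030 / 0.8920
= 3145.4089 / 0.8920 = 3526.2432 Pa = 3.5262 kPa

3.5262 kPa


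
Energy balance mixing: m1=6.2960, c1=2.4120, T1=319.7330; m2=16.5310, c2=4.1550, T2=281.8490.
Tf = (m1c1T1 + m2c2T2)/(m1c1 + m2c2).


num = 24214.6164
den = 83.8723
Tf = 288.7083 K

288.7083 K


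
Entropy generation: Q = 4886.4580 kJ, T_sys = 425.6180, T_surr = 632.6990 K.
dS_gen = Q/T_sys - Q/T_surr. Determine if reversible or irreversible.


dS_sys = 4886.4580/425.6180 = 11.4809 kJ/K
dS_surr = -4886.4580/632.6990 = -7.7232 kJ/K
dS_gen = 11.4809 - 7.7232 = 3.7577 kJ/K (irreversible)

dS_gen = 3.7577 kJ/K, irreversible


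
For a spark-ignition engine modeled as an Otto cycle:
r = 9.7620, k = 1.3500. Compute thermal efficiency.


r^(k-1) = 2.2199
eta = 1 - 1/2.2199 = 0.5495 = 54.9535%

54.9535%


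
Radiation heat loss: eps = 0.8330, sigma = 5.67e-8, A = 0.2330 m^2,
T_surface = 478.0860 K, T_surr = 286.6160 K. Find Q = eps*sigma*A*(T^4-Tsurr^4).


T^4 = 5.2243e+10
Tsurr^4 = 6.7484e+09
Q = 0.8330 * 5.67e-8 * 0.2330 * 4.5494e+10 = 500.6556 W

500.6556 W


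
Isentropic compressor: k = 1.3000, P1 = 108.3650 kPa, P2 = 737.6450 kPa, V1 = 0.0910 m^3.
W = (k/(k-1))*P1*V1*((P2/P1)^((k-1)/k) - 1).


(k-1)/k = 0.2308
(P2/P1)^exp = 1.5568
W = 4.3333 * 108.3650 * 0.0910 * (1.5568 - 1) = 23.7914 kJ

23.7914 kJ


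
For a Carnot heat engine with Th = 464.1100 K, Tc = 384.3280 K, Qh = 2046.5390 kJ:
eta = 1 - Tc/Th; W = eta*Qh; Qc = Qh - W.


eta = 1 - 384.3280/464.1100 = 0.1719
W = 0.1719 * 2046.5390 = 351.8066 kJ
Qc = 2046.5390 - 351.8066 = 1694.7324 kJ

eta = 17.1903%, W = 351.8066 kJ, Qc = 1694.7324 kJ


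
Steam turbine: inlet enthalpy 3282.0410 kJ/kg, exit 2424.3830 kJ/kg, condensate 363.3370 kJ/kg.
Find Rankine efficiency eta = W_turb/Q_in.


W = 857.6580 kJ/kg
Q_in = 2918.7040 kJ/kg
eta = 0.2938 = 29.3849%

eta = 29.3849%


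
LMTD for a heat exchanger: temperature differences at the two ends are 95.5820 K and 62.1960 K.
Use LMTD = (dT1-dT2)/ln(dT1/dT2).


dT1/dT2 = 1.5368
ln(dT1/dT2) = 0.4297
LMTD = 33.3860 / 0.4297 = 77.6972 K

77.6972 K


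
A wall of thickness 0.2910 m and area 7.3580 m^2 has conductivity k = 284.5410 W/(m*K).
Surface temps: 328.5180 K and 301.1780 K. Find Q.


dT = 27.3400 K
Q = 284.5410 * 7.3580 * 27.3400 / 0.2910 = 196702.6262 W

196702.6262 W


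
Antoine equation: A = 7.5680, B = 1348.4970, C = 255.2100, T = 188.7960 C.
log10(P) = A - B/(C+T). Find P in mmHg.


C+T = 444.0060
B/(C+T) = 3.0371
log10(P) = 7.5680 - 3.0371 = 4.5309
P = 10^4.5309 = 33953.5850 mmHg

33953.5850 mmHg


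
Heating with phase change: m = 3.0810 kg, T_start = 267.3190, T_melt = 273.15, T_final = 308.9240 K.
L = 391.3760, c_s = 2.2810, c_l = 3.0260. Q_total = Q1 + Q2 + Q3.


Q1 (sensible, solid) = 3.0810 * 2.2810 * 5.8310 = 40.9789 kJ
Q2 (latent) = 3.0810 * 391.3760 = 1205.8295 kJ
Q3 (sensible, liquid) = 3.0810 * 3.0260 * 35.7740 = 333.5248 kJ
Q_total = 1580.3331 kJ

1580.3331 kJ


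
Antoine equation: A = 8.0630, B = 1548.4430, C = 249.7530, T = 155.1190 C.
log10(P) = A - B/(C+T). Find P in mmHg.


C+T = 404.8720
B/(C+T) = 3.8245
log10(P) = 8.0630 - 3.8245 = 4.2385
P = 10^4.2385 = 17317.1019 mmHg

17317.1019 mmHg


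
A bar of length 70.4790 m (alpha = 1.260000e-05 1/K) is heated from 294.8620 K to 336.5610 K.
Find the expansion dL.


dT = 41.6990 K
dL = 1.260000e-05 * 70.4790 * 41.6990 = 0.037030 m
L_final = 70.516030 m

dL = 0.037030 m


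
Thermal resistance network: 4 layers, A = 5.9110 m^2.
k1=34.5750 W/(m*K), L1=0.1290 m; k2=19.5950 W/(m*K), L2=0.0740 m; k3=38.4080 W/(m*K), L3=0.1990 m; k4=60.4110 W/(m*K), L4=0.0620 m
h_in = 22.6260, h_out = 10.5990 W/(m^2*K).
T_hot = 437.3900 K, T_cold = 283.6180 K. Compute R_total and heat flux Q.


R_conv_in = 1/(22.6260*5.9110) = 0.0075
R_1 = 0.1290/(34.5750*5.9110) = 0.0006
R_2 = 0.0740/(19.5950*5.9110) = 0.0006
R_3 = 0.1990/(38.4080*5.9110) = 0.0009
R_4 = 0.0620/(60.4110*5.9110) = 0.0002
R_conv_out = 1/(10.5990*5.9110) = 0.0160
R_total = 0.0258 K/W
Q = 153.7720 / 0.0258 = 5969.6799 W

R_total = 0.0258 K/W, Q = 5969.6799 W


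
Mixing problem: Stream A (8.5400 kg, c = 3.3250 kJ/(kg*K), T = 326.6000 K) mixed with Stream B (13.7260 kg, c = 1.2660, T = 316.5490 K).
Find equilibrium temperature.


num = 14774.6790
den = 45.7726
Tf = 322.7842 K

322.7842 K


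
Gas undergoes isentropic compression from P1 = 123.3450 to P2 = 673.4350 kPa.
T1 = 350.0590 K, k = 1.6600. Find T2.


(k-1)/k = 0.3976
(P2/P1)^exp = 1.9638
T2 = 350.0590 * 1.9638 = 687.4397 K

687.4397 K


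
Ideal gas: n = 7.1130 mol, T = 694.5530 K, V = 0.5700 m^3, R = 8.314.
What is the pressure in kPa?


P = nRT/V = 7.1130 * 8.314 * 694.5530 / 0.5700
= 41074.1155 / 0.5700 = 72059.8518 Pa = 72.0599 kPa

72.0599 kPa


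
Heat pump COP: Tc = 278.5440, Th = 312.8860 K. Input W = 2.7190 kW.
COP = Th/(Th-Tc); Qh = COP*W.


COP = 312.8860 / 34.3420 = 9.1109
Qh = 9.1109 * 2.7190 = 24.7725 kW

COP = 9.1109, Qh = 24.7725 kW


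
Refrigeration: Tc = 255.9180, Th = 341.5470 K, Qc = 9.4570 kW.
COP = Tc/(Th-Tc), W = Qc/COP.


COP = 255.9180 / 85.6290 = 2.9887
W = 9.4570 / 2.9887 = 3.1643 kW

COP = 2.9887, W = 3.1643 kW


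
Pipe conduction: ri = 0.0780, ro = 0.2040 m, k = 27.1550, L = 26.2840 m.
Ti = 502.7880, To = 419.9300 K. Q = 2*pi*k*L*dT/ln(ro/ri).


dT = 82.8580 K
ln(ro/ri) = 0.9614
Q = 2*pi*27.1550*26.2840*82.8580 / 0.9614 = 386497.2587 W

386497.2587 W


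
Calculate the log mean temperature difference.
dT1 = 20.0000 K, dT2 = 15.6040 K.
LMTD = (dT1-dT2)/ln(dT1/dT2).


dT1/dT2 = 1.2817
ln(dT1/dT2) = 0.2482
LMTD = 4.3960 / 0.2482 = 17.7112 K

17.7112 K


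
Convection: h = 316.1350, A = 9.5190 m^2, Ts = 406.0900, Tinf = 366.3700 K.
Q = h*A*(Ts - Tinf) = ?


dT = 39.7200 K
Q = 316.1350 * 9.5190 * 39.7200 = 119528.9617 W

119528.9617 W


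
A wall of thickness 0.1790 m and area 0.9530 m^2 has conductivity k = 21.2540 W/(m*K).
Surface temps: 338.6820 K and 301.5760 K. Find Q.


dT = 37.1060 K
Q = 21.2540 * 0.9530 * 37.1060 / 0.1790 = 4198.7951 W

4198.7951 W


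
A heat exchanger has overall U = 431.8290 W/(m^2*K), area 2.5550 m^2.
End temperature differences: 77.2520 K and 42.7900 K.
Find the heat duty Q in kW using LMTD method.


LMTD = 58.3342 K
Q = 431.8290 * 2.5550 * 58.3342 = 64361.4691 W = 64.3615 kW

64.3615 kW


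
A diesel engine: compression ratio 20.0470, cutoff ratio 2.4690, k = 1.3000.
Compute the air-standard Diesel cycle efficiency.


r^(k-1) = 2.4582
rc^k = 3.2380
eta = 0.5233 = 52.3261%

52.3261%


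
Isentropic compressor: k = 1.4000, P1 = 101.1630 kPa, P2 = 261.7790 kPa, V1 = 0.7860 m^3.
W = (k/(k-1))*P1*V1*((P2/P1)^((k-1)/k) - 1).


(k-1)/k = 0.2857
(P2/P1)^exp = 1.3121
W = 3.5000 * 101.1630 * 0.7860 * (1.3121 - 1) = 86.8642 kJ

86.8642 kJ


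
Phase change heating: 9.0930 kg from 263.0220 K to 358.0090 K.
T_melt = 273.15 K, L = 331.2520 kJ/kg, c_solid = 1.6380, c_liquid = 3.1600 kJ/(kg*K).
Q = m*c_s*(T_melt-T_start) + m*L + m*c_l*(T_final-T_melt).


Q1 (sensible, solid) = 9.0930 * 1.6380 * 10.1280 = 150.8498 kJ
Q2 (latent) = 9.0930 * 331.2520 = 3012.0744 kJ
Q3 (sensible, liquid) = 9.0930 * 3.1600 * 84.8590 = 2438.3283 kJ
Q_total = 5601.2526 kJ

5601.2526 kJ


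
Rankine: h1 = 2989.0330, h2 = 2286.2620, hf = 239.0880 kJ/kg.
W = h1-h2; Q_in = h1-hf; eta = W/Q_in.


W = 702.7710 kJ/kg
Q_in = 2749.9450 kJ/kg
eta = 0.2556 = 25.5558%

eta = 25.5558%


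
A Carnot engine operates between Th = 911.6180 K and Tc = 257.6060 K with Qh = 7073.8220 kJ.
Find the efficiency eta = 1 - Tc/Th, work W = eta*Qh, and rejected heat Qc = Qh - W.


eta = 1 - 257.6060/911.6180 = 0.7174
W = 0.7174 * 7073.8220 = 5074.8937 kJ
Qc = 7073.8220 - 5074.8937 = 1998.9283 kJ

eta = 71.7419%, W = 5074.8937 kJ, Qc = 1998.9283 kJ


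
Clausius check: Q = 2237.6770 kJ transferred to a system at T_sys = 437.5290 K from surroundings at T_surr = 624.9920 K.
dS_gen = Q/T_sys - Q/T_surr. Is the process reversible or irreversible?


dS_sys = 2237.6770/437.5290 = 5.1144 kJ/K
dS_surr = -2237.6770/624.9920 = -3.5803 kJ/K
dS_gen = 5.1144 - 3.5803 = 1.5340 kJ/K (irreversible)

dS_gen = 1.5340 kJ/K, irreversible


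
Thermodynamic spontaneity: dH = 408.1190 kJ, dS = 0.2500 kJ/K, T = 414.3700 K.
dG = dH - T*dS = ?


T*dS = 414.3700 * 0.2500 = 103.5925 kJ
dG = 408.1190 - 103.5925 = 304.5265 kJ (non-spontaneous)

dG = 304.5265 kJ, non-spontaneous


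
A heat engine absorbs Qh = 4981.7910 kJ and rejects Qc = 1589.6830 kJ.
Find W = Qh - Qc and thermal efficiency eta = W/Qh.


W = 4981.7910 - 1589.6830 = 3392.1080 kJ
eta = 3392.1080 / 4981.7910 = 0.6809 = 68.0901%

W = 3392.1080 kJ, eta = 68.0901%


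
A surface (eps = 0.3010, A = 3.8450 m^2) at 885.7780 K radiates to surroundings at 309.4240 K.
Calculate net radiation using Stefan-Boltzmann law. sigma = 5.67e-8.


T^4 = 6.1560e+11
Tsurr^4 = 9.1668e+09
Q = 0.3010 * 5.67e-8 * 3.8450 * 6.0643e+11 = 39795.1234 W

39795.1234 W


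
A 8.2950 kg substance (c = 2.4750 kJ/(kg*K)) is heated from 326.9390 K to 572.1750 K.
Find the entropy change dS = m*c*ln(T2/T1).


T2/T1 = 1.7501
ln(T2/T1) = 0.5597
dS = 8.2950 * 2.4750 * 0.5597 = 11.4901 kJ/K

11.4901 kJ/K


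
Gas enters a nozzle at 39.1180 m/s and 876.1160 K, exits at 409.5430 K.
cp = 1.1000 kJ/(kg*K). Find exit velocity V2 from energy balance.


dT = 466.5730 K
2*cp*1000*dT = 1026460.6000
V1^2 = 1530.2179
V2 = sqrt(1027990.8179) = 1013.8988 m/s

1013.8988 m/s


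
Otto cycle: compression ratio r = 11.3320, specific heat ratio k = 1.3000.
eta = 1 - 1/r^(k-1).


r^(k-1) = 2.0715
eta = 1 - 1/2.0715 = 0.5173 = 51.7266%

51.7266%


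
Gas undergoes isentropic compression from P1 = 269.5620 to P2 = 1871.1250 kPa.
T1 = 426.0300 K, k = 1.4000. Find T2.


(k-1)/k = 0.2857
(P2/P1)^exp = 1.7395
T2 = 426.0300 * 1.7395 = 741.0590 K

741.0590 K


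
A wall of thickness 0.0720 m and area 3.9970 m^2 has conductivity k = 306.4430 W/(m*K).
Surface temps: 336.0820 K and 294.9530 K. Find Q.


dT = 41.1290 K
Q = 306.4430 * 3.9970 * 41.1290 / 0.0720 = 699680.0765 W

699680.0765 W


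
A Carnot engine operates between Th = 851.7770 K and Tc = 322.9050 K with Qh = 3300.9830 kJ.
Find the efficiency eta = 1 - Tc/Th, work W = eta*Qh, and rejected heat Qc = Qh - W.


eta = 1 - 322.9050/851.7770 = 0.6209
W = 0.6209 * 3300.9830 = 2049.5945 kJ
Qc = 3300.9830 - 2049.5945 = 1251.3885 kJ

eta = 62.0904%, W = 2049.5945 kJ, Qc = 1251.3885 kJ


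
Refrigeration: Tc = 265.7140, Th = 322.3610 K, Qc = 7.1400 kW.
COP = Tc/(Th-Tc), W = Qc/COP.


COP = 265.7140 / 56.6470 = 4.6907
W = 7.1400 / 4.6907 = 1.5222 kW

COP = 4.6907, W = 1.5222 kW


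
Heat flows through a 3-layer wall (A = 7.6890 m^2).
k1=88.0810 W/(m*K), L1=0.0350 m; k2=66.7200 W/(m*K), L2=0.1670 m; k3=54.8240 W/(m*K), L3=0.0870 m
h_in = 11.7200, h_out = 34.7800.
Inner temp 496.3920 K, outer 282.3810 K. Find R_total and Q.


R_conv_in = 1/(11.7200*7.6890) = 0.0111
R_1 = 0.0350/(88.0810*7.6890) = 5.1679e-05
R_2 = 0.1670/(66.7200*7.6890) = 0.0003
R_3 = 0.0870/(54.8240*7.6890) = 0.0002
R_conv_out = 1/(34.7800*7.6890) = 0.0037
R_total = 0.0154 K/W
Q = 214.0110 / 0.0154 = 13878.8799 W

R_total = 0.0154 K/W, Q = 13878.8799 W


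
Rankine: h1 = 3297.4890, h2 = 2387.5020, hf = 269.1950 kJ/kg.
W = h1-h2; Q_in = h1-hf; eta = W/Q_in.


W = 909.9870 kJ/kg
Q_in = 3028.2940 kJ/kg
eta = 0.3005 = 30.0495%

eta = 30.0495%


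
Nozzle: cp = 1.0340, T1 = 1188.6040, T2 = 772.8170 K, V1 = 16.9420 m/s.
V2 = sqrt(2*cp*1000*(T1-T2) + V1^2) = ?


dT = 415.7870 K
2*cp*1000*dT = 859847.5160
V1^2 = 287.0314
V2 = sqrt(860134.5474) = 927.4344 m/s

927.4344 m/s


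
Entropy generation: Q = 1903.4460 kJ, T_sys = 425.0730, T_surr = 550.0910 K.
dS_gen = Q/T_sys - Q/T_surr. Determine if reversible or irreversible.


dS_sys = 1903.4460/425.0730 = 4.4779 kJ/K
dS_surr = -1903.4460/550.0910 = -3.4602 kJ/K
dS_gen = 4.4779 - 3.4602 = 1.0177 kJ/K (irreversible)

dS_gen = 1.0177 kJ/K, irreversible


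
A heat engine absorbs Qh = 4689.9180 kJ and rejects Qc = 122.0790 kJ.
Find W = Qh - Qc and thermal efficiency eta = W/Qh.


W = 4689.9180 - 122.0790 = 4567.8390 kJ
eta = 4567.8390 / 4689.9180 = 0.9740 = 97.3970%

W = 4567.8390 kJ, eta = 97.3970%


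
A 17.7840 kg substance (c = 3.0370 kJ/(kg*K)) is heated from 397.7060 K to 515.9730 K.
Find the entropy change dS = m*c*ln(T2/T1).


T2/T1 = 1.2974
ln(T2/T1) = 0.2603
dS = 17.7840 * 3.0370 * 0.2603 = 14.0610 kJ/K

14.0610 kJ/K


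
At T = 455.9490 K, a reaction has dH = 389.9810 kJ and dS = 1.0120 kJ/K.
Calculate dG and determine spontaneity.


T*dS = 455.9490 * 1.0120 = 461.4204 kJ
dG = 389.9810 - 461.4204 = -71.4394 kJ (spontaneous)

dG = -71.4394 kJ, spontaneous


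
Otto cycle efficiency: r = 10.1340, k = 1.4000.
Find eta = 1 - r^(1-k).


r^(k-1) = 2.5253
eta = 1 - 1/2.5253 = 0.6040 = 60.4007%

60.4007%


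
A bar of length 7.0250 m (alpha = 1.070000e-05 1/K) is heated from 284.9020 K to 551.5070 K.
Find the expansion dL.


dT = 266.6050 K
dL = 1.070000e-05 * 7.0250 * 266.6050 = 0.020040 m
L_final = 7.045040 m

dL = 0.020040 m


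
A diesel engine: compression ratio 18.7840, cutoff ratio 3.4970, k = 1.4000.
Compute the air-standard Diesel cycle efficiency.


r^(k-1) = 3.2323
rc^k = 5.7700
eta = 0.5779 = 57.7862%

57.7862%


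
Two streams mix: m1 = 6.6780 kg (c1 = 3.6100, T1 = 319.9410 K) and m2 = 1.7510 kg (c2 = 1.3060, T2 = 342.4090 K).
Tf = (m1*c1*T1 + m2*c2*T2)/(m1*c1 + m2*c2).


num = 8496.0262
den = 26.3944
Tf = 321.8876 K

321.8876 K


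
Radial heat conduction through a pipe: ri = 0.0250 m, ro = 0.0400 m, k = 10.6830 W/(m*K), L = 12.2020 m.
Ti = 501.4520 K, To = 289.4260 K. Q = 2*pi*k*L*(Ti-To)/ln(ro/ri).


dT = 212.0260 K
ln(ro/ri) = 0.4700
Q = 2*pi*10.6830*12.2020*212.0260 / 0.4700 = 369480.9283 W

369480.9283 W


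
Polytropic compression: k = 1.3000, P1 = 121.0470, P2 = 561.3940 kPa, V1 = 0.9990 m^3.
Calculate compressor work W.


(k-1)/k = 0.2308
(P2/P1)^exp = 1.4248
W = 4.3333 * 121.0470 * 0.9990 * (1.4248 - 1) = 222.6191 kJ

222.6191 kJ


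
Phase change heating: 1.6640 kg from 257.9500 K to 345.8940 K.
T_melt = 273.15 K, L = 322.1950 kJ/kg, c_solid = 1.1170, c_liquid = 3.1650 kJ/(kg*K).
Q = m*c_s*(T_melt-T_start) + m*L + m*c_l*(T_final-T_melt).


Q1 (sensible, solid) = 1.6640 * 1.1170 * 15.2000 = 28.2521 kJ
Q2 (latent) = 1.6640 * 322.1950 = 536.1325 kJ
Q3 (sensible, liquid) = 1.6640 * 3.1650 * 72.7440 = 383.1106 kJ
Q_total = 947.4952 kJ

947.4952 kJ


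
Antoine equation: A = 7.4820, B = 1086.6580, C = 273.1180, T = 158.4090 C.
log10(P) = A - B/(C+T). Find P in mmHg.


C+T = 431.5270
B/(C+T) = 2.5182
log10(P) = 7.4820 - 2.5182 = 4.9638
P = 10^4.9638 = 92009.1039 mmHg

92009.1039 mmHg


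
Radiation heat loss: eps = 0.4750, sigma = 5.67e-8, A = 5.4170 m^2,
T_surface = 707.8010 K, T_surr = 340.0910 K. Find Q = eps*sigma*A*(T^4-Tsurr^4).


T^4 = 2.5098e+11
Tsurr^4 = 1.3378e+10
Q = 0.4750 * 5.67e-8 * 5.4170 * 2.3761e+11 = 34665.0700 W

34665.0700 W


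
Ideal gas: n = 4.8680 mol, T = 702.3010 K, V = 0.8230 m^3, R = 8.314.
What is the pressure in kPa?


P = nRT/V = 4.8680 * 8.314 * 702.3010 / 0.8230
= 28423.9137 / 0.8230 = 34536.9547 Pa = 34.5370 kPa

34.5370 kPa


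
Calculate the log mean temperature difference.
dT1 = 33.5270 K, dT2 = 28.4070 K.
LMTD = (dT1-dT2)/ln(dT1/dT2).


dT1/dT2 = 1.1802
ln(dT1/dT2) = 0.1657
LMTD = 5.1200 / 0.1657 = 30.8963 K

30.8963 K


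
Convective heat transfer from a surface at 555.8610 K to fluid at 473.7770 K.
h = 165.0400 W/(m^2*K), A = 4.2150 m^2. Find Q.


dT = 82.0840 K
Q = 165.0400 * 4.2150 * 82.0840 = 57101.2093 W

57101.2093 W


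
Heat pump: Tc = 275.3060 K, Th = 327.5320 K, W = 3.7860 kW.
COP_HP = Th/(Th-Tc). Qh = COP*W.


COP = 327.5320 / 52.2260 = 6.2714
Qh = 6.2714 * 3.7860 = 23.7437 kW

COP = 6.2714, Qh = 23.7437 kW


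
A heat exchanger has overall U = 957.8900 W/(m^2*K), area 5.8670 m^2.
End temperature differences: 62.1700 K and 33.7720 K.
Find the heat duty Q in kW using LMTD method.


LMTD = 46.5358 K
Q = 957.8900 * 5.8670 * 46.5358 = 261528.1533 W = 261.5282 kW

261.5282 kW


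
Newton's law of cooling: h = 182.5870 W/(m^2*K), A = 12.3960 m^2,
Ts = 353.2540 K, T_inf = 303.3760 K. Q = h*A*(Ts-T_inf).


dT = 49.8780 K
Q = 182.5870 * 12.3960 * 49.8780 = 112891.2941 W

112891.2941 W


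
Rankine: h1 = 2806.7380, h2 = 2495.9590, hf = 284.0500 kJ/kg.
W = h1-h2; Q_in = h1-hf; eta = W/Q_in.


W = 310.7790 kJ/kg
Q_in = 2522.6880 kJ/kg
eta = 0.1232 = 12.3194%

eta = 12.3194%


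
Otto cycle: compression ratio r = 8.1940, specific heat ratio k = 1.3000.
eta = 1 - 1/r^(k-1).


r^(k-1) = 1.8795
eta = 1 - 1/1.8795 = 0.4680 = 46.7952%

46.7952%


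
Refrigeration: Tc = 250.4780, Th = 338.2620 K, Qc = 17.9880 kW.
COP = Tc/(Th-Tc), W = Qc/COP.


COP = 250.4780 / 87.7840 = 2.8533
W = 17.9880 / 2.8533 = 6.3042 kW

COP = 2.8533, W = 6.3042 kW


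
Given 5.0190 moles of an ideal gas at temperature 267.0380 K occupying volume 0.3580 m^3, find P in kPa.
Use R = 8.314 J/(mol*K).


P = nRT/V = 5.0190 * 8.314 * 267.0380 / 0.3580
= 11142.9526 / 0.3580 = 31125.5659 Pa = 31.1256 kPa

31.1256 kPa


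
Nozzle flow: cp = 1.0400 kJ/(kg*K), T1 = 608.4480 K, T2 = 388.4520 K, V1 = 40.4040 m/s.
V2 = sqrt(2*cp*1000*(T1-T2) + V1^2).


dT = 219.9960 K
2*cp*1000*dT = 457591.6800
V1^2 = 1632.4832
V2 = sqrt(459224.1632) = 677.6608 m/s

677.6608 m/s


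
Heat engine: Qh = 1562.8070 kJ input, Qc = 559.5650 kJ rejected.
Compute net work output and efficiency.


W = 1562.8070 - 559.5650 = 1003.2420 kJ
eta = 1003.2420 / 1562.8070 = 0.6419 = 64.1949%

W = 1003.2420 kJ, eta = 64.1949%


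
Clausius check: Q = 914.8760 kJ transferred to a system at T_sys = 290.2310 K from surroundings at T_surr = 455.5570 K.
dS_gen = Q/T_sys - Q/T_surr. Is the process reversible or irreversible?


dS_sys = 914.8760/290.2310 = 3.1522 kJ/K
dS_surr = -914.8760/455.5570 = -2.0083 kJ/K
dS_gen = 3.1522 - 2.0083 = 1.1440 kJ/K (irreversible)

dS_gen = 1.1440 kJ/K, irreversible


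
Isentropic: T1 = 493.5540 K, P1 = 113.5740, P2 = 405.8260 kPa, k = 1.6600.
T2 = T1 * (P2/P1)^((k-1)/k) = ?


(k-1)/k = 0.3976
(P2/P1)^exp = 1.6592
T2 = 493.5540 * 1.6592 = 818.8915 K

818.8915 K


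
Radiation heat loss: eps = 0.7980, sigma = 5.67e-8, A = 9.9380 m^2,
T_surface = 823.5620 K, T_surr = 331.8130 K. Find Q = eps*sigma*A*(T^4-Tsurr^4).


T^4 = 4.6003e+11
Tsurr^4 = 1.2122e+10
Q = 0.7980 * 5.67e-8 * 9.9380 * 4.4791e+11 = 201406.1830 W

201406.1830 W


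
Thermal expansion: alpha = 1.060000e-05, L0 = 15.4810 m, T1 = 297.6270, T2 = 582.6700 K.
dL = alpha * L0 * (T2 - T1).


dT = 285.0430 K
dL = 1.060000e-05 * 15.4810 * 285.0430 = 0.046775 m
L_final = 15.527775 m

dL = 0.046775 m


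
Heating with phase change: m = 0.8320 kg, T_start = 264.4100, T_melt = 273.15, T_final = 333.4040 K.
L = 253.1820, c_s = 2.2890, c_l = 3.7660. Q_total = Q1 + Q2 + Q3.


Q1 (sensible, solid) = 0.8320 * 2.2890 * 8.7400 = 16.6449 kJ
Q2 (latent) = 0.8320 * 253.1820 = 210.6474 kJ
Q3 (sensible, liquid) = 0.8320 * 3.7660 * 60.2540 = 188.7946 kJ
Q_total = 416.0869 kJ

416.0869 kJ


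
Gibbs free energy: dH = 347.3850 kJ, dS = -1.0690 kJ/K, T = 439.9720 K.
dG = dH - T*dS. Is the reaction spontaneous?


T*dS = 439.9720 * -1.0690 = -470.3301 kJ
dG = 347.3850 + 470.3301 = 817.7151 kJ (non-spontaneous)

dG = 817.7151 kJ, non-spontaneous


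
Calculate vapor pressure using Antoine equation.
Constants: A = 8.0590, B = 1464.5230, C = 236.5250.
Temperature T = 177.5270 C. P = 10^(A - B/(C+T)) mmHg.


C+T = 414.0520
B/(C+T) = 3.5371
log10(P) = 8.0590 - 3.5371 = 4.5219
P = 10^4.5219 = 33262.0566 mmHg

33262.0566 mmHg


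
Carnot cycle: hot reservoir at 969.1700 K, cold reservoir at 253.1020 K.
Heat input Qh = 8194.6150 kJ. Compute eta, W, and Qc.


eta = 1 - 253.1020/969.1700 = 0.7388
W = 0.7388 * 8194.6150 = 6054.5638 kJ
Qc = 8194.6150 - 6054.5638 = 2140.0512 kJ

eta = 73.8847%, W = 6054.5638 kJ, Qc = 2140.0512 kJ


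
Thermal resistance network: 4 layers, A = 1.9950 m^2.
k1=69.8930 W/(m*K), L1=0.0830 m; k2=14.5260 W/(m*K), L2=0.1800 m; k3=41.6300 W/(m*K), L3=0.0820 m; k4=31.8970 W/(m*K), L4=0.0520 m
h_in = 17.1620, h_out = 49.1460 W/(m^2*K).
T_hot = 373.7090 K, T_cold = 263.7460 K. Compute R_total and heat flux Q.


R_conv_in = 1/(17.1620*1.9950) = 0.0292
R_1 = 0.0830/(69.8930*1.9950) = 0.0006
R_2 = 0.1800/(14.5260*1.9950) = 0.0062
R_3 = 0.0820/(41.6300*1.9950) = 0.0010
R_4 = 0.0520/(31.8970*1.9950) = 0.0008
R_conv_out = 1/(49.1460*1.9950) = 0.0102
R_total = 0.0480 K/W
Q = 109.9630 / 0.0480 = 2290.0615 W

R_total = 0.0480 K/W, Q = 2290.0615 W


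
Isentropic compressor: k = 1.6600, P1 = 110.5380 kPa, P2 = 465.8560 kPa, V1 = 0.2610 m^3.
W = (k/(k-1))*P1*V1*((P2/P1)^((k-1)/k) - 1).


(k-1)/k = 0.3976
(P2/P1)^exp = 1.7717
W = 2.5152 * 110.5380 * 0.2610 * (1.7717 - 1) = 55.9971 kJ

55.9971 kJ


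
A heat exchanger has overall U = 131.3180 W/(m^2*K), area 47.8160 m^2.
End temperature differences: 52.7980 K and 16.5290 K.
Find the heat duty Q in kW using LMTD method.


LMTD = 31.2298 K
Q = 131.3180 * 47.8160 * 31.2298 = 196095.3884 W = 196.0954 kW

196.0954 kW


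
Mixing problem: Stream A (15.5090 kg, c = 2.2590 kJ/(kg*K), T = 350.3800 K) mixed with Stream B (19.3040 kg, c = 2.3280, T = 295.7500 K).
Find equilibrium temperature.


num = 25566.4239
den = 79.9745
Tf = 319.6820 K

319.6820 K


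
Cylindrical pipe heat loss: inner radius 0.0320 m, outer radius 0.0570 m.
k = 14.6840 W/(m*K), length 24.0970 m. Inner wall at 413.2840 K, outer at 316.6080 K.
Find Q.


dT = 96.6760 K
ln(ro/ri) = 0.5773
Q = 2*pi*14.6840*24.0970*96.6760 / 0.5773 = 372299.7792 W

372299.7792 W


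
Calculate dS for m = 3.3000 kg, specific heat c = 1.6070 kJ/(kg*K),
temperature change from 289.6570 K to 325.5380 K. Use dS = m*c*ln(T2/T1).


T2/T1 = 1.1239
ln(T2/T1) = 0.1168
dS = 3.3000 * 1.6070 * 0.1168 = 0.6193 kJ/K

0.6193 kJ/K


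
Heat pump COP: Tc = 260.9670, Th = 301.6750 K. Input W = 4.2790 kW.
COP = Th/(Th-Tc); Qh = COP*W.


COP = 301.6750 / 40.7080 = 7.4107
Qh = 7.4107 * 4.2790 = 31.7104 kW

COP = 7.4107, Qh = 31.7104 kW


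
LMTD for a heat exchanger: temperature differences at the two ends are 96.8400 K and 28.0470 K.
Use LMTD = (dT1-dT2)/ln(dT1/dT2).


dT1/dT2 = 3.4528
ln(dT1/dT2) = 1.2392
LMTD = 68.7930 / 1.2392 = 55.5150 K

55.5150 K


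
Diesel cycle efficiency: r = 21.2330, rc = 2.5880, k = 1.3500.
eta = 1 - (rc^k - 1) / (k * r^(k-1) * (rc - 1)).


r^(k-1) = 2.9138
rc^k = 3.6100
eta = 0.5822 = 58.2175%

58.2175%


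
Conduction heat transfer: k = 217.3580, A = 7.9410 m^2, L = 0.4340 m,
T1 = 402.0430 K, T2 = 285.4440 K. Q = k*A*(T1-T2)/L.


dT = 116.5990 K
Q = 217.3580 * 7.9410 * 116.5990 / 0.4340 = 463720.1008 W

463720.1008 W


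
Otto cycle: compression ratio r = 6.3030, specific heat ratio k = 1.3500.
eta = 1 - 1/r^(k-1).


r^(k-1) = 1.9048
eta = 1 - 1/1.9048 = 0.4750 = 47.5001%

47.5001%


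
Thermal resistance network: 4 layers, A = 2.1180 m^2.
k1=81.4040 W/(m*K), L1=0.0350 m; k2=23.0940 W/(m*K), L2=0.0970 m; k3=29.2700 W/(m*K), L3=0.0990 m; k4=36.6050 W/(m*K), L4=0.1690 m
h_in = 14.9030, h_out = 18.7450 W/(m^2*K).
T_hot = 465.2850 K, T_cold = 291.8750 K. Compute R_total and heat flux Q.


R_conv_in = 1/(14.9030*2.1180) = 0.0317
R_1 = 0.0350/(81.4040*2.1180) = 0.0002
R_2 = 0.0970/(23.0940*2.1180) = 0.0020
R_3 = 0.0990/(29.2700*2.1180) = 0.0016
R_4 = 0.1690/(36.6050*2.1180) = 0.0022
R_conv_out = 1/(18.7450*2.1180) = 0.0252
R_total = 0.0628 K/W
Q = 173.4100 / 0.0628 = 2759.9138 W

R_total = 0.0628 K/W, Q = 2759.9138 W


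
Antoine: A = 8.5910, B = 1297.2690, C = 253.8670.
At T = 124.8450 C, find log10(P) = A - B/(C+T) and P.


C+T = 378.7120
B/(C+T) = 3.4255
log10(P) = 8.5910 - 3.4255 = 5.1655
P = 10^5.1655 = 146394.1251 mmHg

146394.1251 mmHg


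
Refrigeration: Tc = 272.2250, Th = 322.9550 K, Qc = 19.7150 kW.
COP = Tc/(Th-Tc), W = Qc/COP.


COP = 272.2250 / 50.7300 = 5.3662
W = 19.7150 / 5.3662 = 3.6740 kW

COP = 5.3662, W = 3.6740 kW


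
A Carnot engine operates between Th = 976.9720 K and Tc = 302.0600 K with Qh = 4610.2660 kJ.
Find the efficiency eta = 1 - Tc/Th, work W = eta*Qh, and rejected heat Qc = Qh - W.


eta = 1 - 302.0600/976.9720 = 0.6908
W = 0.6908 * 4610.2660 = 3184.8649 kJ
Qc = 4610.2660 - 3184.8649 = 1425.4011 kJ

eta = 69.0820%, W = 3184.8649 kJ, Qc = 1425.4011 kJ


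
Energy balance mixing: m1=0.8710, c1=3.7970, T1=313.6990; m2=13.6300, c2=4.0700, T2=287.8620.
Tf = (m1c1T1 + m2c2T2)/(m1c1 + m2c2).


num = 17006.3466
den = 58.7813
Tf = 289.3157 K

289.3157 K


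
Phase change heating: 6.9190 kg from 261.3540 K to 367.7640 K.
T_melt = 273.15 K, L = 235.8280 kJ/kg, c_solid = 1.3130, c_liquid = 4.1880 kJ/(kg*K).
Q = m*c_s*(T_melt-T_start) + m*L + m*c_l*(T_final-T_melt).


Q1 (sensible, solid) = 6.9190 * 1.3130 * 11.7960 = 107.1625 kJ
Q2 (latent) = 6.9190 * 235.8280 = 1631.6939 kJ
Q3 (sensible, liquid) = 6.9190 * 4.1880 * 94.6140 = 2741.6083 kJ
Q_total = 4480.4647 kJ

4480.4647 kJ


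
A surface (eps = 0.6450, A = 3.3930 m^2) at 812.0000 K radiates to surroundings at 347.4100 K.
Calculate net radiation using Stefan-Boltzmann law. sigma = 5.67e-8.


T^4 = 4.3473e+11
Tsurr^4 = 1.4567e+10
Q = 0.6450 * 5.67e-8 * 3.3930 * 4.2017e+11 = 52137.3712 W

52137.3712 W


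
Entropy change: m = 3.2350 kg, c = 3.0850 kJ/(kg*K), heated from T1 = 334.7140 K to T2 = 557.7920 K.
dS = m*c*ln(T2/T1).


T2/T1 = 1.6665
ln(T2/T1) = 0.5107
dS = 3.2350 * 3.0850 * 0.5107 = 5.0969 kJ/K

5.0969 kJ/K


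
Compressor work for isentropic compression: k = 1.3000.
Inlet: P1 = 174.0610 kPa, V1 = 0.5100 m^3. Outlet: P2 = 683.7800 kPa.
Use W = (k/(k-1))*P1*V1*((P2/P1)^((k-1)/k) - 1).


(k-1)/k = 0.2308
(P2/P1)^exp = 1.3713
W = 4.3333 * 174.0610 * 0.5100 * (1.3713 - 1) = 142.8225 kJ

142.8225 kJ
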